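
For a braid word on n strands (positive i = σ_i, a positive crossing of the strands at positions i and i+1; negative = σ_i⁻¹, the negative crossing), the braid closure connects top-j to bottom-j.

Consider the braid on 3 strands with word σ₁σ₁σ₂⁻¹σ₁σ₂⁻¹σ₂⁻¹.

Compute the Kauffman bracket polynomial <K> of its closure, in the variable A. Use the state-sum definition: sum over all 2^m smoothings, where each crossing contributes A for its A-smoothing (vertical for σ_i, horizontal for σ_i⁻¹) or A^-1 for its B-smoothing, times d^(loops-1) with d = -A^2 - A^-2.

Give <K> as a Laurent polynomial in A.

Braid: s1 s1 s2^-1 s1 s2^-1 s2^-1 on 3 strands, 6 crossings.
Writhe w = (#positive) - (#negative) = 3 - 3 = 0.
Enumerate smoothing states for the bracket polynomial. There are 2^6 = 64 states.
For each crossing: s=0 is the vertical smoothing, s=1 horizontal. Crossing k contributes A^(sign_k * (1 - 2*s_k)); loop factor d = -A^2 - A^-2.
Tabulate the states by total A-exponent and number of loops L (A-exp: L × count):
  A^6: L=4 ×1
  A^4: L=3 ×6
  A^2: L=2 ×14, L=4 ×1
  A^0: L=1 ×13, L=3 ×7
  A^-2: L=2 ×14, L=4 ×1
  A^-4: L=3 ×6
  A^-6: L=4 ×1
Each group contributes A^e * Σ count * d^(L-1):
Powers of d = -A^2 - A^-2: d^2 = A^4 + 2 + A^-4; d^3 = -A^6 - 3*A^2 - 3*A^-2 - A^-6.
  A^6 * (d^3) = -A^12 - 3*A^8 - 3*A^4 - 1
  A^4 * (6*d^2) = 6*A^8 + 12*A^4 + 6
  A^2 * (14*d + d^3) = -A^8 - 17*A^4 - 17 - A^-4
  A^0 * (13 + 7*d^2) = 7*A^4 + 27 + 7*A^-4
  A^-2 * (14*d + d^3) = -A^4 - 17 - 17*A^-4 - A^-8
  A^-4 * (6*d^2) = 6 + 12*A^-4 + 6*A^-8
  A^-6 * (d^3) = -1 - 3*A^-4 - 3*A^-8 - A^-12
Summing the groups: <K> = -A^12 + 2*A^8 - 2*A^4 + 3 - 2*A^-4 + 2*A^-8 - A^-12

Answer: -A^12 + 2*A^8 - 2*A^4 + 3 - 2*A^-4 + 2*A^-8 - A^-12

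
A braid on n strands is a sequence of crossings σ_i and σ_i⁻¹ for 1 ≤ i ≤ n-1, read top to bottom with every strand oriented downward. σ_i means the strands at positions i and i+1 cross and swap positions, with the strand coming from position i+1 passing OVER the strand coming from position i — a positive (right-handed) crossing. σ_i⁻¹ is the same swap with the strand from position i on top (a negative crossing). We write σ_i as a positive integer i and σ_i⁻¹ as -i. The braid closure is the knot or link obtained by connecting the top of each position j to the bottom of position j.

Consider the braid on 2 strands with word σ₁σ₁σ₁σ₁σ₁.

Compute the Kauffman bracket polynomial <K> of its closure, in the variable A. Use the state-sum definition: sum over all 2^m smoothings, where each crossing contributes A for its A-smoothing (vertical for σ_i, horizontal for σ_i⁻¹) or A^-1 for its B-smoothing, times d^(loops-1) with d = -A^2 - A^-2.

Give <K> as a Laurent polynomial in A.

-A^7 - A^-1 + A^-5 - A^-9 + A^-13

Derivation:
Braid: s1 s1 s1 s1 s1 on 2 strands, 5 crossings.
Writhe w = (#positive) - (#negative) = 5 - 0 = 5.
Computing the Kauffman bracket via state sum. There are 2^5 = 32 states.
For each crossing: s=0 is the vertical smoothing, s=1 horizontal. Crossing k contributes A^(sign_k * (1 - 2*s_k)); loop factor d = -A^2 - A^-2.
  state 00000: A-exp=+5, loops=2, term = A^5 * d^1
  state 00001: A-exp=+3, loops=1, term = A^3 * d^0
  state 00010: A-exp=+3, loops=1, term = A^3 * d^0
  state 00011: A-exp=+1, loops=2, term = A^1 * d^1
  state 00100: A-exp=+3, loops=1, term = A^3 * d^0
  state 00101: A-exp=+1, loops=2, term = A^1 * d^1
  state 00110: A-exp=+1, loops=2, term = A^1 * d^1
  state 00111: A-exp=-1, loops=3, term = A^-1 * d^2
  state 01000: A-exp=+3, loops=1, term = A^3 * d^0
  state 01001: A-exp=+1, loops=2, term = A^1 * d^1
  state 01010: A-exp=+1, loops=2, term = A^1 * d^1
  state 01011: A-exp=-1, loops=3, term = A^-1 * d^2
  state 01100: A-exp=+1, loops=2, term = A^1 * d^1
  state 01101: A-exp=-1, loops=3, term = A^-1 * d^2
  state 01110: A-exp=-1, loops=3, term = A^-1 * d^2
  state 01111: A-exp=-3, loops=4, term = A^-3 * d^3
  state 10000: A-exp=+3, loops=1, term = A^3 * d^0
  state 10001: A-exp=+1, loops=2, term = A^1 * d^1
  state 10010: A-exp=+1, loops=2, term = A^1 * d^1
  state 10011: A-exp=-1, loops=3, term = A^-1 * d^2
  state 10100: A-exp=+1, loops=2, term = A^1 * d^1
  state 10101: A-exp=-1, loops=3, term = A^-1 * d^2
  state 10110: A-exp=-1, loops=3, term = A^-1 * d^2
  state 10111: A-exp=-3, loops=4, term = A^-3 * d^3
  state 11000: A-exp=+1, loops=2, term = A^1 * d^1
  state 11001: A-exp=-1, loops=3, term = A^-1 * d^2
  state 11010: A-exp=-1, loops=3, term = A^-1 * d^2
  state 11011: A-exp=-3, loops=4, term = A^-3 * d^3
  state 11100: A-exp=-1, loops=3, term = A^-1 * d^2
  state 11101: A-exp=-3, loops=4, term = A^-3 * d^3
  state 11110: A-exp=-3, loops=4, term = A^-3 * d^3
  state 11111: A-exp=-5, loops=5, term = A^-5 * d^4
Collect the terms by A-exponent (count of states per loop number):
Powers of d = -A^2 - A^-2: d^2 = A^4 + 2 + A^-4; d^3 = -A^6 - 3*A^2 - 3*A^-2 - A^-6; d^4 = A^8 + 4*A^4 + 6 + 4*A^-4 + A^-8.
  A^5 * (d) = -A^7 - A^3
  A^3 * (5) = 5*A^3
  A^1 * (10*d) = -10*A^3 - 10*A^-1
  A^-1 * (10*d^2) = 10*A^3 + 20*A^-1 + 10*A^-5
  A^-3 * (5*d^3) = -5*A^3 - 15*A^-1 - 15*A^-5 - 5*A^-9
  A^-5 * (d^4) = A^3 + 4*A^-1 + 6*A^-5 + 4*A^-9 + A^-13
Summing the groups: <K> = -A^7 - A^-1 + A^-5 - A^-9 + A^-13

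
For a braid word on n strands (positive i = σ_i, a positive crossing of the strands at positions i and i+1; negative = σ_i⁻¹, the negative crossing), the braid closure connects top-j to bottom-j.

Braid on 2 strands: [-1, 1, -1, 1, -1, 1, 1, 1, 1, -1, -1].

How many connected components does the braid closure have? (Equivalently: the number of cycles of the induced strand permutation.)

1

Derivation:
Track the strand permutation on 2 strands, starting from identity.
  step 1: s1^-1 swaps positions 1,2 -> [2 1]
  step 2: s1 swaps positions 1,2 -> [1 2]
  step 3: s1^-1 swaps positions 1,2 -> [2 1]
  step 4: s1 swaps positions 1,2 -> [1 2]
  step 5: s1^-1 swaps positions 1,2 -> [2 1]
  step 6: s1 swaps positions 1,2 -> [1 2]
  step 7: s1 swaps positions 1,2 -> [2 1]
  step 8: s1 swaps positions 1,2 -> [1 2]
  step 9: s1 swaps positions 1,2 -> [2 1]
  step 10: s1^-1 swaps positions 1,2 -> [1 2]
  step 11: s1^-1 swaps positions 1,2 -> [2 1]
Final permutation (position -> original strand): [2 1]
Closure components = cycle count of this permutation = 1.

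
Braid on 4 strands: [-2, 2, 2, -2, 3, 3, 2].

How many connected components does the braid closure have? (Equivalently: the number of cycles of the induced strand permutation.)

Track the strand permutation on 4 strands, starting from identity.
  step 1: s2^-1 swaps positions 2,3 -> [1 3 2 4]
  step 2: s2 swaps positions 2,3 -> [1 2 3 4]
  step 3: s2 swaps positions 2,3 -> [1 3 2 4]
  step 4: s2^-1 swaps positions 2,3 -> [1 2 3 4]
  step 5: s3 swaps positions 3,4 -> [1 2 4 3]
  step 6: s3 swaps positions 3,4 -> [1 2 3 4]
  step 7: s2 swaps positions 2,3 -> [1 3 2 4]
Final permutation (position -> original strand): [1 3 2 4]
Closure components = cycle count of this permutation = 3.

Answer: 3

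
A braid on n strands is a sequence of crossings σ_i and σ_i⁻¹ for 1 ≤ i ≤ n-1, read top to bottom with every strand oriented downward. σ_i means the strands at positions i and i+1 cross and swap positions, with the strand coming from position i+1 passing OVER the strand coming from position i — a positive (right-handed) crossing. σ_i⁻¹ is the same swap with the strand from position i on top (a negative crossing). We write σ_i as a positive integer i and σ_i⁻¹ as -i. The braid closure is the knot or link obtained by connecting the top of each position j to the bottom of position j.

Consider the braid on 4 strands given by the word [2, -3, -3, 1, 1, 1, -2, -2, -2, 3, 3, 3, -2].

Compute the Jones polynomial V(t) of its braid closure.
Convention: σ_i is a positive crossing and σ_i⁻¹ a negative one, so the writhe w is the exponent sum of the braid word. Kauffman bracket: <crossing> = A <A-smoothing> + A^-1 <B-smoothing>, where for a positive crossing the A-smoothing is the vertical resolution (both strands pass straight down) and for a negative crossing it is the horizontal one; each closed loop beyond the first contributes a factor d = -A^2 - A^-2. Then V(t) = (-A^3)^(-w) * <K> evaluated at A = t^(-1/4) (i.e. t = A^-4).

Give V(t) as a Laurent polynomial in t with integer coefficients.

-t^3 + t^2 - t + 3 - t^-1 + t^-2 - t^-3

Derivation:
The presented braid s2 s3^-1 s3^-1 s1 s1 s1 s2^-1 s2^-1 s2^-1 s3 s3 s3 s2^-1 on 4 strands reduces by inverse Markov moves (closure unchanged at each step):
  Deconjugate: the word is γ·β·γ⁻¹ with γ = s2 (prefix) and γ⁻¹ = s2^-1 (suffix); strip both.
  Deconjugate: the word is γ·β·γ⁻¹ with γ = s3^-1 s3^-1 (prefix) and γ⁻¹ = s3 s3 (suffix); strip both.
  Destabilize: the word has the form β·s3 where s3 occurs only as the final letter (β ∈ B_3); drop it and the last strand → 3 strands.
Reduced to β = s1 s1 s1 s2^-1 s2^-1 s2^-1 on 3 strands, 6 crossings.
Compute on β:
Braid: s1 s1 s1 s2^-1 s2^-1 s2^-1 on 3 strands, 6 crossings.
Writhe w = (#positive) - (#negative) = 3 - 3 = 0.
Computing the Kauffman bracket via state sum. There are 2^6 = 64 states.
For each crossing: s=0 is the vertical smoothing, s=1 horizontal. Crossing k contributes A^(sign_k * (1 - 2*s_k)); loop factor d = -A^2 - A^-2.
Tabulate the states by total A-exponent and number of loops L (A-exp: L × count):
  A^6: L=4 ×1
  A^4: L=3 ×6
  A^2: L=2 ×12, L=4 ×3
  A^0: L=1 ×9, L=3 ×10, L=5 ×1
  A^-2: L=2 ×12, L=4 ×3
  A^-4: L=3 ×6
  A^-6: L=4 ×1
Each group contributes A^e * Σ count * d^(L-1):
Powers of d = -A^2 - A^-2: d^2 = A^4 + 2 + A^-4; d^3 = -A^6 - 3*A^2 - 3*A^-2 - A^-6; d^4 = A^8 + 4*A^4 + 6 + 4*A^-4 + A^-8.
  A^6 * (d^3) = -A^12 - 3*A^8 - 3*A^4 - 1
  A^4 * (6*d^2) = 6*A^8 + 12*A^4 + 6
  A^2 * (12*d + 3*d^3) = -3*A^8 - 21*A^4 - 21 - 3*A^-4
  A^0 * (9 + 10*d^2 + d^4) = A^8 + 14*A^4 + 35 + 14*A^-4 + A^-8
  A^-2 * (12*d + 3*d^3) = -3*A^4 - 21 - 21*A^-4 - 3*A^-8
  A^-4 * (6*d^2) = 6 + 12*A^-4 + 6*A^-8
  A^-6 * (d^3) = -1 - 3*A^-4 - 3*A^-8 - A^-12
Summing the groups: <K> = -A^12 + A^8 - A^4 + 3 - A^-4 + A^-8 - A^-12
Normalise by the writhe: (-A^3)^(-w) = (-A^3)^(0) = 1, so f(A) = 1 * <K> = -A^12 + A^8 - A^4 + 3 - A^-4 + A^-8 - A^-12.
Substitute A = t^(-1/4), i.e. A^e → t^(-e/4): V(t) = -t^3 + t^2 - t + 3 - t^-1 + t^-2 - t^-3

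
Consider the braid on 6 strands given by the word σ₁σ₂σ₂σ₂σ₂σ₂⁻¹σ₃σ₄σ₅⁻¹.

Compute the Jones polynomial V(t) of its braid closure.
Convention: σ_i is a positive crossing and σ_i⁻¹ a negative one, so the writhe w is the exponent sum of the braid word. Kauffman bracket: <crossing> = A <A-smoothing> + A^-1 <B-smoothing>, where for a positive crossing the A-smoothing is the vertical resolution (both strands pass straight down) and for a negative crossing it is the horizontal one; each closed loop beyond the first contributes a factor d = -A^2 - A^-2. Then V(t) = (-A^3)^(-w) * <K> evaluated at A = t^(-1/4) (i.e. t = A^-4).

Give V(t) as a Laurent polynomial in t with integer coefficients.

The presented braid s1 s2 s2 s2 s2 s2^-1 s3 s4 s5^-1 on 6 strands reduces by inverse Markov moves (closure unchanged at each step):
  Destabilize: the word has the form β·s5^-1 where s5^-1 occurs only as the final letter (β ∈ B_5); drop it and the last strand → 5 strands.
  Destabilize: the word has the form β·s4 where s4 occurs only as the final letter (β ∈ B_4); drop it and the last strand → 4 strands.
  Destabilize: the word has the form β·s3 where s3 occurs only as the final letter (β ∈ B_3); drop it and the last strand → 3 strands.
Reduced to β = s1 s2 s2 s2 s2 s2^-1 on 3 strands, 6 crossings.
Compute on β:
First cancel adjacent σ_i σ_i⁻¹ pairs (Reidemeister II — same braid, same closure): s1 s2 s2 s2 s2 s2^-1 → s1 s2 s2 s2.
Braid: s1 s2 s2 s2 on 3 strands, 4 crossings.
Writhe w = (#positive) - (#negative) = 4 - 0 = 4.
State-sum expansion of <K>. There are 2^4 = 16 states.
For each crossing: s=0 is the vertical smoothing, s=1 horizontal. Crossing k contributes A^(sign_k * (1 - 2*s_k)); loop factor d = -A^2 - A^-2.
  state 0000: A-exp=+4, loops=3, term = A^4 * d^2
  state 0001: A-exp=+2, loops=2, term = A^2 * d^1
  state 0010: A-exp=+2, loops=2, term = A^2 * d^1
  state 0011: A-exp=+0, loops=3, term = A^0 * d^2
  state 0100: A-exp=+2, loops=2, term = A^2 * d^1
  state 0101: A-exp=+0, loops=3, term = A^0 * d^2
  state 0110: A-exp=+0, loops=3, term = A^0 * d^2
  state 0111: A-exp=-2, loops=4, term = A^-2 * d^3
  state 1000: A-exp=+2, loops=2, term = A^2 * d^1
  state 1001: A-exp=+0, loops=1, term = A^0 * d^0
  state 1010: A-exp=+0, loops=1, term = A^0 * d^0
  state 1011: A-exp=-2, loops=2, term = A^-2 * d^1
  state 1100: A-exp=+0, loops=1, term = A^0 * d^0
  state 1101: A-exp=-2, loops=2, term = A^-2 * d^1
  state 1110: A-exp=-2, loops=2, term = A^-2 * d^1
  state 1111: A-exp=-4, loops=3, term = A^-4 * d^2
Collect the terms by A-exponent (count of states per loop number):
Powers of d = -A^2 - A^-2: d^2 = A^4 + 2 + A^-4; d^3 = -A^6 - 3*A^2 - 3*A^-2 - A^-6.
  A^4 * (d^2) = A^8 + 2*A^4 + 1
  A^2 * (4*d) = -4*A^4 - 4
  A^0 * (3 + 3*d^2) = 3*A^4 + 9 + 3*A^-4
  A^-2 * (3*d + d^3) = -A^4 - 6 - 6*A^-4 - A^-8
  A^-4 * (d^2) = 1 + 2*A^-4 + A^-8
Summing the groups: <K> = A^8 + 1 - A^-4
Normalise by the writhe: (-A^3)^(-w) = (-A^3)^(-4) = A^-12, so f(A) = A^-12 * <K> = A^-4 + A^-12 - A^-16.
Substitute A = t^(-1/4), i.e. A^e → t^(-e/4): V(t) = -t^4 + t^3 + t

Answer: -t^4 + t^3 + t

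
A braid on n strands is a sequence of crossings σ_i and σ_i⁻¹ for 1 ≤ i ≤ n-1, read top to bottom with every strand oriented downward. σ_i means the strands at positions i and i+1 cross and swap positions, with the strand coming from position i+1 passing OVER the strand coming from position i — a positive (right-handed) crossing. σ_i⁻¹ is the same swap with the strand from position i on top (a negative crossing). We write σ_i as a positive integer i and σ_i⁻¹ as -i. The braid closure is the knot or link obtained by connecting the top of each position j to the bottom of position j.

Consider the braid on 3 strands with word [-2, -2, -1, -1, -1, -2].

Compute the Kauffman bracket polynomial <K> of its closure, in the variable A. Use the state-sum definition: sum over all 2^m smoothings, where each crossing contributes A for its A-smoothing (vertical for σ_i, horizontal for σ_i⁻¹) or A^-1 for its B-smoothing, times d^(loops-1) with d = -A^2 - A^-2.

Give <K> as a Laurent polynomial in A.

Braid: s2^-1 s2^-1 s1^-1 s1^-1 s1^-1 s2^-1 on 3 strands, 6 crossings.
Writhe w = (#positive) - (#negative) = 0 - 6 = -6.
Enumerate smoothing states for the bracket polynomial. There are 2^6 = 64 states.
Each crossing splits two ways (0=vertical, 1=horizontal). The state's weight is A^(#A-smoothings - #B-smoothings) * d^(loops - 1).
Tabulate the states by total A-exponent and number of loops L (A-exp: L × count):
  A^6: L=5 ×1
  A^4: L=4 ×6
  A^2: L=3 ×15
  A^0: L=2 ×18, L=4 ×2
  A^-2: L=1 ×9, L=3 ×6
  A^-4: L=2 ×6
  A^-6: L=3 ×1
Each group contributes A^e * Σ count * d^(L-1):
Powers of d = -A^2 - A^-2: d^2 = A^4 + 2 + A^-4; d^3 = -A^6 - 3*A^2 - 3*A^-2 - A^-6; d^4 = A^8 + 4*A^4 + 6 + 4*A^-4 + A^-8.
  A^6 * (d^4) = A^14 + 4*A^10 + 6*A^6 + 4*A^2 + A^-2
  A^4 * (6*d^3) = -6*A^10 - 18*A^6 - 18*A^2 - 6*A^-2
  A^2 * (15*d^2) = 15*A^6 + 30*A^2 + 15*A^-2
  A^0 * (18*d + 2*d^3) = -2*A^6 - 24*A^2 - 24*A^-2 - 2*A^-6
  A^-2 * (9 + 6*d^2) = 6*A^2 + 21*A^-2 + 6*A^-6
  A^-4 * (6*d) = -6*A^-2 - 6*A^-6
  A^-6 * (d^2) = A^-2 + 2*A^-6 + A^-10
Summing the groups: <K> = A^14 - 2*A^10 + A^6 - 2*A^2 + 2*A^-2 + A^-10

Answer: A^14 - 2*A^10 + A^6 - 2*A^2 + 2*A^-2 + A^-10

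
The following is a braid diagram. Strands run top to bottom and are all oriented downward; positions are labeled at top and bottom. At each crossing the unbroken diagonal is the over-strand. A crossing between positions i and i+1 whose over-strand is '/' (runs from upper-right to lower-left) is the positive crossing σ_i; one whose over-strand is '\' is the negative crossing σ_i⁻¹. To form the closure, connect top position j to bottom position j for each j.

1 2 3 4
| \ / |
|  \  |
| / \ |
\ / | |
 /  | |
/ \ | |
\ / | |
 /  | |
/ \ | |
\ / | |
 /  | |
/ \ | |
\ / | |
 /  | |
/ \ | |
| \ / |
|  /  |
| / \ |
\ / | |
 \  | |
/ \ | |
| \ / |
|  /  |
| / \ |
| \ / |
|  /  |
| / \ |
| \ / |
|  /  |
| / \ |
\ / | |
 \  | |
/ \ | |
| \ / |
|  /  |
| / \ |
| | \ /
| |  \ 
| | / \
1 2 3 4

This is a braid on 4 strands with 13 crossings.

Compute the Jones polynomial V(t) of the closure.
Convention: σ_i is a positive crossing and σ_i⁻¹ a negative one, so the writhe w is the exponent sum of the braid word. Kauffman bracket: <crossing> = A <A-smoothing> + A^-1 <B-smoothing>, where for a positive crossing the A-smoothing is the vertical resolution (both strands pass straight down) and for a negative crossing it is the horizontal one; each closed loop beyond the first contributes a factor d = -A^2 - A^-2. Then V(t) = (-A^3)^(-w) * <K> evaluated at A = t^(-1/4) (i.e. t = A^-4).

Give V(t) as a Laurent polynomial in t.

-t^9 + 2*t^8 - 3*t^7 + 3*t^6 - 3*t^5 + 3*t^4 - t^3 + t^2

Derivation:
Reading the diagram top to bottom ('/'-over between positions i,i+1 = s_i, '\'-over = s_i^-1): braid word = s2^-1 s1 s1 s1 s1 s2 s1^-1 s2 s2 s2 s1^-1 s2 s3^-1.
The presented braid s2^-1 s1 s1 s1 s1 s2 s1^-1 s2 s2 s2 s1^-1 s2 s3^-1 on 4 strands reduces by inverse Markov moves (closure unchanged at each step):
  Destabilize: the word has the form β·s3^-1 where s3^-1 occurs only as the final letter (β ∈ B_3); drop it and the last strand → 3 strands.
  Deconjugate: the word is γ·β·γ⁻¹ with γ = s2^-1 s1 (prefix) and γ⁻¹ = s1^-1 s2 (suffix); strip both.
Reduced to β = s1 s1 s1 s2 s1^-1 s2 s2 s2 on 3 strands, 8 crossings.
Compute on β:
Braid: s1 s1 s1 s2 s1^-1 s2 s2 s2 on 3 strands, 8 crossings.
Writhe w = (#positive) - (#negative) = 7 - 1 = 6.
State-sum expansion of <K>. There are 2^8 = 256 states.
Smooth each crossing (0=||, 1=⌣⌢); contribution A^(Σ sign_k(1-2s_k)) * d^(L-1).
Tabulate the states by total A-exponent and number of loops L (A-exp: L × count):
  A^8: L=2 ×1
  A^6: L=1 ×4, L=3 ×4
  A^4: L=2 ×25, L=4 ×3
  A^2: L=1 ×21, L=3 ×34, L=5 ×1
  A^0: L=2 ×48, L=4 ×22
  A^-2: L=3 ×49, L=5 ×7
  A^-4: L=4 ×27, L=6 ×1
  A^-6: L=5 ×8
  A^-8: L=6 ×1
Each group contributes A^e * Σ count * d^(L-1):
Powers of d = -A^2 - A^-2: d^2 = A^4 + 2 + A^-4; d^3 = -A^6 - 3*A^2 - 3*A^-2 - A^-6; d^4 = A^8 + 4*A^4 + 6 + 4*A^-4 + A^-8; d^5 = -A^10 - 5*A^6 - 10*A^2 - 10*A^-2 - 5*A^-6 - A^-10.
  A^8 * (d) = -A^10 - A^6
  A^6 * (4 + 4*d^2) = 4*A^10 + 12*A^6 + 4*A^2
  A^4 * (25*d + 3*d^3) = -3*A^10 - 34*A^6 - 34*A^2 - 3*A^-2
  A^2 * (21 + 34*d^2 + d^4) = A^10 + 38*A^6 + 95*A^2 + 38*A^-2 + A^-6
  A^0 * (48*d + 22*d^3) = -22*A^6 - 114*A^2 - 114*A^-2 - 22*A^-6
  A^-2 * (49*d^2 + 7*d^4) = 7*A^6 + 77*A^2 + 140*A^-2 + 77*A^-6 + 7*A^-10
  A^-4 * (27*d^3 + d^5) = -A^6 - 32*A^2 - 91*A^-2 - 91*A^-6 - 32*A^-10 - A^-14
  A^-6 * (8*d^4) = 8*A^2 + 32*A^-2 + 48*A^-6 + 32*A^-10 + 8*A^-14
  A^-8 * (d^5) = -A^2 - 5*A^-2 - 10*A^-6 - 10*A^-10 - 5*A^-14 - A^-18
Summing the groups: <K> = A^10 - A^6 + 3*A^2 - 3*A^-2 + 3*A^-6 - 3*A^-10 + 2*A^-14 - A^-18
Normalise by the writhe: (-A^3)^(-w) = (-A^3)^(-6) = A^-18, so f(A) = A^-18 * <K> = A^-8 - A^-12 + 3*A^-16 - 3*A^-20 + 3*A^-24 - 3*A^-28 + 2*A^-32 - A^-36.
Substitute A = t^(-1/4), i.e. A^e → t^(-e/4): V(t) = -t^9 + 2*t^8 - 3*t^7 + 3*t^6 - 3*t^5 + 3*t^4 - t^3 + t^2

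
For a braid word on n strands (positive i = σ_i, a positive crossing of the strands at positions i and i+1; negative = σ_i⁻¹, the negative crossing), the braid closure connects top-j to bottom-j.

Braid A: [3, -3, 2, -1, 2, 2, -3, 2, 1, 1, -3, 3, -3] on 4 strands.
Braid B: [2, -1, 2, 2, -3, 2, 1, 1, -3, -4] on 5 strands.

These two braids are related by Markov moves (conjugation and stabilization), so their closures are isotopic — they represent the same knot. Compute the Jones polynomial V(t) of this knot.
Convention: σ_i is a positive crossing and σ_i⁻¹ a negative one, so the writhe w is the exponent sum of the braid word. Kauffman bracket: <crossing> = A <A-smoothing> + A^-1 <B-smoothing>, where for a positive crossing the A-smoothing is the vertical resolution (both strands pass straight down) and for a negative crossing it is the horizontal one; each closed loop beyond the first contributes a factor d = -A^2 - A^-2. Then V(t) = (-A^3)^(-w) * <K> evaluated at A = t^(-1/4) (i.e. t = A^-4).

Markov-equivalent braids have isotopic closures, hence identical knot invariants. Strip the Markov moves from each word to reach a common short braid β, then compute V(t) once on β.
Braid A: s3 s3^-1 s2 s1^-1 s2 s2 s3^-1 s2 s1 s1 s3^-1 s3 s3^-1 on 4 strands reduces by inverse Markov moves (closure unchanged at each step):
  Deconjugate: the word is γ·β·γ⁻¹ with γ = s3 (prefix) and γ⁻¹ = s3^-1 (suffix); strip both.
  Deconjugate: the word is γ·β·γ⁻¹ with γ = s3^-1 (prefix) and γ⁻¹ = s3 (suffix); strip both.
Reduced to β = s2 s1^-1 s2 s2 s3^-1 s2 s1 s1 s3^-1 on 4 strands, 9 crossings.
Braid B: s2 s1^-1 s2 s2 s3^-1 s2 s1 s1 s3^-1 s4^-1 on 5 strands reduces by inverse Markov moves (closure unchanged at each step):
  Destabilize: the word has the form β·s4^-1 where s4^-1 occurs only as the final letter (β ∈ B_4); drop it and the last strand → 4 strands.
Reduced to β = s2 s1^-1 s2 s2 s3^-1 s2 s1 s1 s3^-1 on 4 strands, 9 crossings.
Both give the same β = s2 s1^-1 s2 s2 s3^-1 s2 s1 s1 s3^-1 on 4 strands, so one state sum suffices:
Braid: s2 s1^-1 s2 s2 s3^-1 s2 s1 s1 s3^-1 on 4 strands, 9 crossings.
Writhe w = (#positive) - (#negative) = 6 - 3 = 3.
State-sum expansion of <K>. There are 2^9 = 512 states.
For each crossing: s=0 is the vertical smoothing, s=1 horizontal. Crossing k contributes A^(sign_k * (1 - 2*s_k)); loop factor d = -A^2 - A^-2.
Tabulate the states by total A-exponent and number of loops L (A-exp: L × count):
  A^9: L=3 ×1
  A^7: L=2 ×6, L=4 ×3
  A^5: L=1 ×11, L=3 ×24, L=5 ×1
  A^3: L=2 ×68, L=4 ×16
  A^1: L=1 ×38, L=3 ×85, L=5 ×3
  A^-1: L=2 ×77, L=4 ×49
  A^-3: L=3 ×69, L=5 ×15
  A^-5: L=4 ×34, L=6 ×2
  A^-7: L=5 ×9
  A^-9: L=6 ×1
Each group contributes A^e * Σ count * d^(L-1):
Powers of d = -A^2 - A^-2: d^2 = A^4 + 2 + A^-4; d^3 = -A^6 - 3*A^2 - 3*A^-2 - A^-6; d^4 = A^8 + 4*A^4 + 6 + 4*A^-4 + A^-8; d^5 = -A^10 - 5*A^6 - 10*A^2 - 10*A^-2 - 5*A^-6 - A^-10.
  A^9 * (d^2) = A^13 + 2*A^9 + A^5
  A^7 * (6*d + 3*d^3) = -3*A^13 - 15*A^9 - 15*A^5 - 3*A
  A^5 * (11 + 24*d^2 + d^4) = A^13 + 28*A^9 + 65*A^5 + 28*A + A^-3
  A^3 * (68*d + 16*d^3) = -16*A^9 - 116*A^5 - 116*A - 16*A^-3
  A^1 * (38 + 85*d^2 + 3*d^4) = 3*A^9 + 97*A^5 + 226*A + 97*A^-3 + 3*A^-7
  A^-1 * (77*d + 49*d^3) = -49*A^5 - 224*A - 224*A^-3 - 49*A^-7
  A^-3 * (69*d^2 + 15*d^4) = 15*A^5 + 129*A + 228*A^-3 + 129*A^-7 + 15*A^-11
  A^-5 * (34*d^3 + 2*d^5) = -2*A^5 - 44*A - 122*A^-3 - 122*A^-7 - 44*A^-11 - 2*A^-15
  A^-7 * (9*d^4) = 9*A + 36*A^-3 + 54*A^-7 + 36*A^-11 + 9*A^-15
  A^-9 * (d^5) = -A - 5*A^-3 - 10*A^-7 - 10*A^-11 - 5*A^-15 - A^-19
Summing the groups: <K> = -A^13 + 2*A^9 - 4*A^5 + 4*A - 5*A^-3 + 5*A^-7 - 3*A^-11 + 2*A^-15 - A^-19
Normalise by the writhe: (-A^3)^(-w) = (-A^3)^(-3) = -A^-9, so f(A) = -A^-9 * <K> = A^4 - 2 + 4*A^-4 - 4*A^-8 + 5*A^-12 - 5*A^-16 + 3*A^-20 - 2*A^-24 + A^-28.
Substitute A = t^(-1/4), i.e. A^e → t^(-e/4): V(t) = t^7 - 2*t^6 + 3*t^5 - 5*t^4 + 5*t^3 - 4*t^2 + 4*t - 2 + t^-1

Answer: t^7 - 2*t^6 + 3*t^5 - 5*t^4 + 5*t^3 - 4*t^2 + 4*t - 2 + t^-1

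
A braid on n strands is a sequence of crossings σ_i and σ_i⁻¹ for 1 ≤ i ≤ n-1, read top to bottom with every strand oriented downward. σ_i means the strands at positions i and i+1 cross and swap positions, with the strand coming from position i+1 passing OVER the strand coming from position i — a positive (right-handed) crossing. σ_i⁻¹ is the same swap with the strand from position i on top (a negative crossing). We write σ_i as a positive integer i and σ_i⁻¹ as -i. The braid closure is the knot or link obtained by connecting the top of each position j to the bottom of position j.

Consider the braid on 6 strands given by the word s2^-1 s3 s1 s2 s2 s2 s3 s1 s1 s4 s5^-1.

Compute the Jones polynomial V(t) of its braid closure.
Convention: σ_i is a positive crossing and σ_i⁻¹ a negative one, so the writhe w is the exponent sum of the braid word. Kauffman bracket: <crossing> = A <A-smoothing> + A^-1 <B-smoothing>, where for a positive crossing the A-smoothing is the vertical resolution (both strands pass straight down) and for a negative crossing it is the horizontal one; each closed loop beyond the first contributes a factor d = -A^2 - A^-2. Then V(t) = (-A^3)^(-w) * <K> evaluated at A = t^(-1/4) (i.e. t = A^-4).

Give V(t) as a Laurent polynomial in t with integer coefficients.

t^10 - 3*t^9 + 4*t^8 - 6*t^7 + 6*t^6 - 5*t^5 + 5*t^4 - 2*t^3 + t^2

Derivation:
The presented braid s2^-1 s3 s1 s2 s2 s2 s3 s1 s1 s4 s5^-1 on 6 strands reduces by inverse Markov moves (closure unchanged at each step):
  Destabilize: the word has the form β·s5^-1 where s5^-1 occurs only as the final letter (β ∈ B_5); drop it and the last strand → 5 strands.
  Destabilize: the word has the form β·s4 where s4 occurs only as the final letter (β ∈ B_4); drop it and the last strand → 4 strands.
Reduced to β = s2^-1 s3 s1 s2 s2 s2 s3 s1 s1 on 4 strands, 9 crossings.
Compute on β:
Braid: s2^-1 s3 s1 s2 s2 s2 s3 s1 s1 on 4 strands, 9 crossings.
Writhe w = (#positive) - (#negative) = 8 - 1 = 7.
State-sum expansion of <K>. There are 2^9 = 512 states.
Each crossing splits two ways (0=vertical, 1=horizontal). The state's weight is A^(#A-smoothings - #B-smoothings) * d^(loops - 1).
Tabulate the states by total A-exponent and number of loops L (A-exp: L × count):
  A^9: L=3 ×1
  A^7: L=2 ×5, L=4 ×4
  A^5: L=1 ×6, L=3 ×27, L=5 ×3
  A^3: L=2 ×57, L=4 ×26, L=6 ×1
  A^1: L=1 ×39, L=3 ×77, L=5 ×10
  A^-1: L=2 ×81, L=4 ×44, L=6 ×1
  A^-3: L=3 ×73, L=5 ×11
  A^-5: L=4 ×35, L=6 ×1
  A^-7: L=5 ×9
  A^-9: L=6 ×1
Each group contributes A^e * Σ count * d^(L-1):
Powers of d = -A^2 - A^-2: d^2 = A^4 + 2 + A^-4; d^3 = -A^6 - 3*A^2 - 3*A^-2 - A^-6; d^4 = A^8 + 4*A^4 + 6 + 4*A^-4 + A^-8; d^5 = -A^10 - 5*A^6 - 10*A^2 - 10*A^-2 - 5*A^-6 - A^-10.
  A^9 * (d^2) = A^13 + 2*A^9 + A^5
  A^7 * (5*d + 4*d^3) = -4*A^13 - 17*A^9 - 17*A^5 - 4*A
  A^5 * (6 + 27*d^2 + 3*d^4) = 3*A^13 + 39*A^9 + 78*A^5 + 39*A + 3*A^-3
  A^3 * (57*d + 26*d^3 + d^5) = -A^13 - 31*A^9 - 145*A^5 - 145*A - 31*A^-3 - A^-7
  A^1 * (39 + 77*d^2 + 10*d^4) = 10*A^9 + 117*A^5 + 253*A + 117*A^-3 + 10*A^-7
  A^-1 * (81*d + 44*d^3 + d^5) = -A^9 - 49*A^5 - 223*A - 223*A^-3 - 49*A^-7 - A^-11
  A^-3 * (73*d^2 + 11*d^4) = 11*A^5 + 117*A + 212*A^-3 + 117*A^-7 + 11*A^-11
  A^-5 * (35*d^3 + d^5) = -A^5 - 40*A - 115*A^-3 - 115*A^-7 - 40*A^-11 - A^-15
  A^-7 * (9*d^4) = 9*A + 36*A^-3 + 54*A^-7 + 36*A^-11 + 9*A^-15
  A^-9 * (d^5) = -A - 5*A^-3 - 10*A^-7 - 10*A^-11 - 5*A^-15 - A^-19
Summing the groups: <K> = -A^13 + 2*A^9 - 5*A^5 + 5*A - 6*A^-3 + 6*A^-7 - 4*A^-11 + 3*A^-15 - A^-19
Normalise by the writhe: (-A^3)^(-w) = (-A^3)^(-7) = -A^-21, so f(A) = -A^-21 * <K> = A^-8 - 2*A^-12 + 5*A^-16 - 5*A^-20 + 6*A^-24 - 6*A^-28 + 4*A^-32 - 3*A^-36 + A^-40.
Substitute A = t^(-1/4), i.e. A^e → t^(-e/4): V(t) = t^10 - 3*t^9 + 4*t^8 - 6*t^7 + 6*t^6 - 5*t^5 + 5*t^4 - 2*t^3 + t^2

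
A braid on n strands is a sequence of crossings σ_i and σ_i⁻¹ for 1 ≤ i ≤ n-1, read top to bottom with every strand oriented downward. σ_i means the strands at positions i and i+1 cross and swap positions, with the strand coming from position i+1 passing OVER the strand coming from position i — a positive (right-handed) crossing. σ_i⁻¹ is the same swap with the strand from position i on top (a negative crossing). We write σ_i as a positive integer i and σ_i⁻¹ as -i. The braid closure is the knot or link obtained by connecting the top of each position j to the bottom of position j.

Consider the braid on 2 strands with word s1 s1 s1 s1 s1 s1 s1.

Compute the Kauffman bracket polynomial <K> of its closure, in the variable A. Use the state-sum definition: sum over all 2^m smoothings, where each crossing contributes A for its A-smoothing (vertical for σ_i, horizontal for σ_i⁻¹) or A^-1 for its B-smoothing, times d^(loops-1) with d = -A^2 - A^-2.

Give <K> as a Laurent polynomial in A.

Braid: s1 s1 s1 s1 s1 s1 s1 on 2 strands, 7 crossings.
Writhe w = (#positive) - (#negative) = 7 - 0 = 7.
State-sum expansion of <K>. There are 2^7 = 128 states.
Each crossing splits two ways (0=vertical, 1=horizontal). The state's weight is A^(#A-smoothings - #B-smoothings) * d^(loops - 1).
Tabulate the states by total A-exponent and number of loops L (A-exp: L × count):
  A^7: L=2 ×1
  A^5: L=1 ×7
  A^3: L=2 ×21
  A^1: L=3 ×35
  A^-1: L=4 ×35
  A^-3: L=5 ×21
  A^-5: L=6 ×7
  A^-7: L=7 ×1
Each group contributes A^e * Σ count * d^(L-1):
Powers of d = -A^2 - A^-2: d^2 = A^4 + 2 + A^-4; d^3 = -A^6 - 3*A^2 - 3*A^-2 - A^-6; d^4 = A^8 + 4*A^4 + 6 + 4*A^-4 + A^-8; d^5 = -A^10 - 5*A^6 - 10*A^2 - 10*A^-2 - 5*A^-6 - A^-10; d^6 = A^12 + 6*A^8 + 15*A^4 + 20 + 15*A^-4 + 6*A^-8 + A^-12.
  A^7 * (d) = -A^9 - A^5
  A^5 * (7) = 7*A^5
  A^3 * (21*d) = -21*A^5 - 21*A
  A^1 * (35*d^2) = 35*A^5 + 70*A + 35*A^-3
  A^-1 * (35*d^3) = -35*A^5 - 105*A - 105*A^-3 - 35*A^-7
  A^-3 * (21*d^4) = 21*A^5 + 84*A + 126*A^-3 + 84*A^-7 + 21*A^-11
  A^-5 * (7*d^5) = -7*A^5 - 35*A - 70*A^-3 - 70*A^-7 - 35*A^-11 - 7*A^-15
  A^-7 * (d^6) = A^5 + 6*A + 15*A^-3 + 20*A^-7 + 15*A^-11 + 6*A^-15 + A^-19
Summing the groups: <K> = -A^9 - A + A^-3 - A^-7 + A^-11 - A^-15 + A^-19

Answer: -A^9 - A + A^-3 - A^-7 + A^-11 - A^-15 + A^-19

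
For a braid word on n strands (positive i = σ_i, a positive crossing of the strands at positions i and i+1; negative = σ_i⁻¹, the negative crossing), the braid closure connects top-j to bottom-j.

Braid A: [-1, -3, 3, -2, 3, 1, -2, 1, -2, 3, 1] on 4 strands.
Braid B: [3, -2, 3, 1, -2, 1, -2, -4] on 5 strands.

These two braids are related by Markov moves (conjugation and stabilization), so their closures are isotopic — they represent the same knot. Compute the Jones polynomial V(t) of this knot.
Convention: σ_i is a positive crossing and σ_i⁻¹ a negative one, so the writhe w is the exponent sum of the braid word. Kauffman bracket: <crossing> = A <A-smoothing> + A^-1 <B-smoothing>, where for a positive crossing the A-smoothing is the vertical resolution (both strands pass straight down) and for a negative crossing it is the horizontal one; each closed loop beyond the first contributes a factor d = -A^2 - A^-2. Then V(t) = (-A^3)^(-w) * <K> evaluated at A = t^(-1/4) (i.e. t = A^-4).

Markov-equivalent braids have isotopic closures, hence identical knot invariants. Strip the Markov moves from each word to reach a common short braid β, then compute V(t) once on β.
Braid A: s1^-1 s3^-1 s3 s2^-1 s3 s1 s2^-1 s1 s2^-1 s3 s1 on 4 strands reduces by inverse Markov moves (closure unchanged at each step):
  Deconjugate: the word is γ·β·γ⁻¹ with γ = s1^-1 s3^-1 (prefix) and γ⁻¹ = s3 s1 (suffix); strip both.
Reduced to β = s3 s2^-1 s3 s1 s2^-1 s1 s2^-1 on 4 strands, 7 crossings.
Braid B: s3 s2^-1 s3 s1 s2^-1 s1 s2^-1 s4^-1 on 5 strands reduces by inverse Markov moves (closure unchanged at each step):
  Destabilize: the word has the form β·s4^-1 where s4^-1 occurs only as the final letter (β ∈ B_4); drop it and the last strand → 4 strands.
Reduced to β = s3 s2^-1 s3 s1 s2^-1 s1 s2^-1 on 4 strands, 7 crossings.
Both give the same β = s3 s2^-1 s3 s1 s2^-1 s1 s2^-1 on 4 strands, so one state sum suffices:
Braid: s3 s2^-1 s3 s1 s2^-1 s1 s2^-1 on 4 strands, 7 crossings.
Writhe w = (#positive) - (#negative) = 4 - 3 = 1.
Enumerate smoothing states for the bracket polynomial. There are 2^7 = 128 states.
Smooth each crossing (0=||, 1=⌣⌢); contribution A^(Σ sign_k(1-2s_k)) * d^(L-1).
Tabulate the states by total A-exponent and number of loops L (A-exp: L × count):
  A^7: L=5 ×1
  A^5: L=4 ×7
  A^3: L=3 ×21
  A^1: L=2 ×32, L=4 ×3
  A^-1: L=1 ×21, L=3 ×14
  A^-3: L=2 ×19, L=4 ×2
  A^-5: L=3 ×7
  A^-7: L=4 ×1
Each group contributes A^e * Σ count * d^(L-1):
Powers of d = -A^2 - A^-2: d^2 = A^4 + 2 + A^-4; d^3 = -A^6 - 3*A^2 - 3*A^-2 - A^-6; d^4 = A^8 + 4*A^4 + 6 + 4*A^-4 + A^-8.
  A^7 * (d^4) = A^15 + 4*A^11 + 6*A^7 + 4*A^3 + A^-1
  A^5 * (7*d^3) = -7*A^11 - 21*A^7 - 21*A^3 - 7*A^-1
  A^3 * (21*d^2) = 21*A^7 + 42*A^3 + 21*A^-1
  A^1 * (32*d + 3*d^3) = -3*A^7 - 41*A^3 - 41*A^-1 - 3*A^-5
  A^-1 * (21 + 14*d^2) = 14*A^3 + 49*A^-1 + 14*A^-5
  A^-3 * (19*d + 2*d^3) = -2*A^3 - 25*A^-1 - 25*A^-5 - 2*A^-9
  A^-5 * (7*d^2) = 7*A^-1 + 14*A^-5 + 7*A^-9
  A^-7 * (d^3) = -A^-1 - 3*A^-5 - 3*A^-9 - A^-13
Summing the groups: <K> = A^15 - 3*A^11 + 3*A^7 - 4*A^3 + 4*A^-1 - 3*A^-5 + 2*A^-9 - A^-13
Normalise by the writhe: (-A^3)^(-w) = (-A^3)^(-1) = -A^-3, so f(A) = -A^-3 * <K> = -A^12 + 3*A^8 - 3*A^4 + 4 - 4*A^-4 + 3*A^-8 - 2*A^-12 + A^-16.
Substitute A = t^(-1/4), i.e. A^e → t^(-e/4): V(t) = t^4 - 2*t^3 + 3*t^2 - 4*t + 4 - 3*t^-1 + 3*t^-2 - t^-3

Answer: t^4 - 2*t^3 + 3*t^2 - 4*t + 4 - 3*t^-1 + 3*t^-2 - t^-3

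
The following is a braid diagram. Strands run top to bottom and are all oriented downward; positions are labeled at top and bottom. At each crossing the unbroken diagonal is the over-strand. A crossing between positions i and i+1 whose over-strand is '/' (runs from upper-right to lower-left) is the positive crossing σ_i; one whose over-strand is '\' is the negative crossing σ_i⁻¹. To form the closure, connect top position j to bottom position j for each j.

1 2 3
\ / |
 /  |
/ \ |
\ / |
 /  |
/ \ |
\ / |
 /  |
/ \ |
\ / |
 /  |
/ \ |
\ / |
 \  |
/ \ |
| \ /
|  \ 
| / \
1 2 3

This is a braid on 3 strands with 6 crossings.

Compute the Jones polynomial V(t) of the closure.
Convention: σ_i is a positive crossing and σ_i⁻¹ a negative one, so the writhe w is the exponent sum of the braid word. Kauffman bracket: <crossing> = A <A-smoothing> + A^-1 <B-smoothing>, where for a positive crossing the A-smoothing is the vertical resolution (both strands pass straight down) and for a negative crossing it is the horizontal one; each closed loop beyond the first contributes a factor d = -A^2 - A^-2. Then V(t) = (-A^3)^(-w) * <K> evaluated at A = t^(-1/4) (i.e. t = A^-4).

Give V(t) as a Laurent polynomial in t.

Reading the diagram top to bottom ('/'-over between positions i,i+1 = s_i, '\'-over = s_i^-1): braid word = s1 s1 s1 s1 s1^-1 s2^-1.
The presented braid s1 s1 s1 s1 s1^-1 s2^-1 on 3 strands reduces by inverse Markov moves (closure unchanged at each step):
  Destabilize: the word has the form β·s2^-1 where s2^-1 occurs only as the final letter (β ∈ B_2); drop it and the last strand → 2 strands.
  Deconjugate: the word is γ·β·γ⁻¹ with γ = s1 (prefix) and γ⁻¹ = s1^-1 (suffix); strip both.
Reduced to β = s1 s1 s1 on 2 strands, 3 crossings.
Compute on β:
Braid: s1 s1 s1 on 2 strands, 3 crossings.
Writhe w = (#positive) - (#negative) = 3 - 0 = 3.
Computing the Kauffman bracket via state sum. There are 2^3 = 8 states.
Each crossing splits two ways (0=vertical, 1=horizontal). The state's weight is A^(#A-smoothings - #B-smoothings) * d^(loops - 1).
  state 000: A-exp=+3, loops=2, term = A^3 * d^1
  state 001: A-exp=+1, loops=1, term = A^1 * d^0
  state 010: A-exp=+1, loops=1, term = A^1 * d^0
  state 011: A-exp=-1, loops=2, term = A^-1 * d^1
  state 100: A-exp=+1, loops=1, term = A^1 * d^0
  state 101: A-exp=-1, loops=2, term = A^-1 * d^1
  state 110: A-exp=-1, loops=2, term = A^-1 * d^1
  state 111: A-exp=-3, loops=3, term = A^-3 * d^2
Collect the terms by A-exponent (count of states per loop number):
Powers of d = -A^2 - A^-2: d^2 = A^4 + 2 + A^-4.
  A^3 * (d) = -A^5 - A
  A^1 * (3) = 3*A
  A^-1 * (3*d) = -3*A - 3*A^-3
  A^-3 * (d^2) = A + 2*A^-3 + A^-7
Summing the groups: <K> = -A^5 - A^-3 + A^-7
Normalise by the writhe: (-A^3)^(-w) = (-A^3)^(-3) = -A^-9, so f(A) = -A^-9 * <K> = A^-4 + A^-12 - A^-16.
Substitute A = t^(-1/4), i.e. A^e → t^(-e/4): V(t) = -t^4 + t^3 + t

Answer: -t^4 + t^3 + t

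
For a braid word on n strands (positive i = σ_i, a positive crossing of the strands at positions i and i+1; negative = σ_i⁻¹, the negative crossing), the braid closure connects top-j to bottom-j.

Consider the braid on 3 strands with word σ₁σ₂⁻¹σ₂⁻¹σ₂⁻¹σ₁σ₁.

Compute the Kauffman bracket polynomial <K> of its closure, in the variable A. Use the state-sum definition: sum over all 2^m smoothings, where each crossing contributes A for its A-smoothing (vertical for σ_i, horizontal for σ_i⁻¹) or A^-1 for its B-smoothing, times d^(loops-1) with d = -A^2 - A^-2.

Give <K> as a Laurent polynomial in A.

-A^12 + A^8 - A^4 + 3 - A^-4 + A^-8 - A^-12

Derivation:
Braid: s1 s2^-1 s2^-1 s2^-1 s1 s1 on 3 strands, 6 crossings.
Writhe w = (#positive) - (#negative) = 3 - 3 = 0.
Computing the Kauffman bracket via state sum. There are 2^6 = 64 states.
Smooth each crossing (0=||, 1=⌣⌢); contribution A^(Σ sign_k(1-2s_k)) * d^(L-1).
Tabulate the states by total A-exponent and number of loops L (A-exp: L × count):
  A^6: L=4 ×1
  A^4: L=3 ×6
  A^2: L=2 ×12, L=4 ×3
  A^0: L=1 ×9, L=3 ×10, L=5 ×1
  A^-2: L=2 ×12, L=4 ×3
  A^-4: L=3 ×6
  A^-6: L=4 ×1
Each group contributes A^e * Σ count * d^(L-1):
Powers of d = -A^2 - A^-2: d^2 = A^4 + 2 + A^-4; d^3 = -A^6 - 3*A^2 - 3*A^-2 - A^-6; d^4 = A^8 + 4*A^4 + 6 + 4*A^-4 + A^-8.
  A^6 * (d^3) = -A^12 - 3*A^8 - 3*A^4 - 1
  A^4 * (6*d^2) = 6*A^8 + 12*A^4 + 6
  A^2 * (12*d + 3*d^3) = -3*A^8 - 21*A^4 - 21 - 3*A^-4
  A^0 * (9 + 10*d^2 + d^4) = A^8 + 14*A^4 + 35 + 14*A^-4 + A^-8
  A^-2 * (12*d + 3*d^3) = -3*A^4 - 21 - 21*A^-4 - 3*A^-8
  A^-4 * (6*d^2) = 6 + 12*A^-4 + 6*A^-8
  A^-6 * (d^3) = -1 - 3*A^-4 - 3*A^-8 - A^-12
Summing the groups: <K> = -A^12 + A^8 - A^4 + 3 - A^-4 + A^-8 - A^-12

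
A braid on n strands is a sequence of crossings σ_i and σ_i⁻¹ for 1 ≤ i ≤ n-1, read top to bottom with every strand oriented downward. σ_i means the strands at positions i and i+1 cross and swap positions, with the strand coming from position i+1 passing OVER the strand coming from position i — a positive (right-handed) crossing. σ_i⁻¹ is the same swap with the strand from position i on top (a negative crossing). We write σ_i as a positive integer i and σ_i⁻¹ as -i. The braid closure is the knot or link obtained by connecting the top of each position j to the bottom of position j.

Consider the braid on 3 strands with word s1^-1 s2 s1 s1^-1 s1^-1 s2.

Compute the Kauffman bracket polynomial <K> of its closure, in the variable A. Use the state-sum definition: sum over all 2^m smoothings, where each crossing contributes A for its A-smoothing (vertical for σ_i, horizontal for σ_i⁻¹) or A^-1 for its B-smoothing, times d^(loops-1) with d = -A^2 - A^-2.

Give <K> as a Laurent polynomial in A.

First cancel adjacent σ_i σ_i⁻¹ pairs (Reidemeister II — same braid, same closure): s1^-1 s2 s1 s1^-1 s1^-1 s2 → s1^-1 s2 s1^-1 s2.
Braid: s1^-1 s2 s1^-1 s2 on 3 strands, 4 crossings.
Writhe w = (#positive) - (#negative) = 2 - 2 = 0.
State-sum expansion of <K>. There are 2^4 = 16 states.
For each crossing: s=0 is the vertical smoothing, s=1 horizontal. Crossing k contributes A^(sign_k * (1 - 2*s_k)); loop factor d = -A^2 - A^-2.
  state 0000: A-exp=+0, loops=3, term = A^0 * d^2
  state 0001: A-exp=-2, loops=2, term = A^-2 * d^1
  state 0010: A-exp=+2, loops=2, term = A^2 * d^1
  state 0011: A-exp=+0, loops=1, term = A^0 * d^0
  state 0100: A-exp=-2, loops=2, term = A^-2 * d^1
  state 0101: A-exp=-4, loops=3, term = A^-4 * d^2
  state 0110: A-exp=+0, loops=1, term = A^0 * d^0
  state 0111: A-exp=-2, loops=2, term = A^-2 * d^1
  state 1000: A-exp=+2, loops=2, term = A^2 * d^1
  state 1001: A-exp=+0, loops=1, term = A^0 * d^0
  state 1010: A-exp=+4, loops=3, term = A^4 * d^2
  state 1011: A-exp=+2, loops=2, term = A^2 * d^1
  state 1100: A-exp=+0, loops=1, term = A^0 * d^0
  state 1101: A-exp=-2, loops=2, term = A^-2 * d^1
  state 1110: A-exp=+2, loops=2, term = A^2 * d^1
  state 1111: A-exp=+0, loops=1, term = A^0 * d^0
Collect the terms by A-exponent (count of states per loop number):
Powers of d = -A^2 - A^-2: d^2 = A^4 + 2 + A^-4.
  A^4 * (d^2) = A^8 + 2*A^4 + 1
  A^2 * (4*d) = -4*A^4 - 4
  A^0 * (5 + d^2) = A^4 + 7 + A^-4
  A^-2 * (4*d) = -4 - 4*A^-4
  A^-4 * (d^2) = 1 + 2*A^-4 + A^-8
Summing the groups: <K> = A^8 - A^4 + 1 - A^-4 + A^-8

Answer: A^8 - A^4 + 1 - A^-4 + A^-8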